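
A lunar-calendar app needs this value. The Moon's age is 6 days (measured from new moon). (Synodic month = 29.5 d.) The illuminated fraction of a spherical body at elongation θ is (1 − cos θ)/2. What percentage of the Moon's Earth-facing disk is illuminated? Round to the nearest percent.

36%

The Moon has covered 6/29.5 of its cycle, so θ ≈ 360° × 6/29.5 = 73.2°.
With cos θ = 0.289, the lit fraction is (1 − 0.289)/2 ≈ 0.356, so 36%.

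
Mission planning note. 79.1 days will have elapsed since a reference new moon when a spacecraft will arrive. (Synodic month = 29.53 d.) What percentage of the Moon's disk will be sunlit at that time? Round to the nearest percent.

Reduce mod P: 79.1 − 2×29.53 = 20.04 d into the current lunation.
The Moon has covered 20.04/29.53 of its cycle, so θ ≈ 360° × 20.04/29.53 = 244.3°.
Illuminated fraction = (1 − cos 244.3°)/2 = (1 − (-0.434))/2 ≈ 0.717, so 72%.

72%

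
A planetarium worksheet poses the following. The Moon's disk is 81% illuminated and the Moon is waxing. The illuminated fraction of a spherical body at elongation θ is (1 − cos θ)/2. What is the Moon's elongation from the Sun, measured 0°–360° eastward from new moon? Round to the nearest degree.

From f = (1 − cos θ)/2: cos θ = 1 − 2×0.81 = -0.620; arccos → 128.3°.
Waxing ⇒ before full, so θ = 128.3°.

128°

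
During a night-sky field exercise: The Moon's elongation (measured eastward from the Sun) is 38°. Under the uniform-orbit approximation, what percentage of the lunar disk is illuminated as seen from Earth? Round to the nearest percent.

11%

cos 38° = 0.788, so f = (1 − 0.788)/2 = 0.106, i.e. 11%.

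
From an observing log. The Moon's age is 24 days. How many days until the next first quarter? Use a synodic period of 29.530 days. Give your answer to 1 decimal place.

First quarter is 0.25 of the way through the cycle: age 0.25 × 29.530 = 7.383 d.
Already past this cycle's first quarter; the next is at 7.383 + 29.530 = 36.913 d, so 36.913 − 24 = 12.913 days.

12.9 days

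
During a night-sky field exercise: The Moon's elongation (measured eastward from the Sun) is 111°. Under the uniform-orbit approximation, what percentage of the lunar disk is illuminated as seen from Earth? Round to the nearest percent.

f = (1 − cos 111°)/2 = (1 − (-0.358))/2 ≈ 0.679, i.e. 68%.

68%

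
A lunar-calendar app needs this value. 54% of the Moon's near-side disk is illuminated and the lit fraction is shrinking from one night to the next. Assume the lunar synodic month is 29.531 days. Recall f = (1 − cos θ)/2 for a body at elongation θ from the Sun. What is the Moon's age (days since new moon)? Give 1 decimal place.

21.8 days

Invert f = (1 − cos θ)/2 to get cos θ = 1 − 2(0.54) = -0.080, hence θ₀ = arccos -0.080 = 94.6°.
Waning ⇒ past full, so θ = 360° − 94.6° = 265.4°.
At 360°/29.531 d per day, 265.4° corresponds to 21.77 days.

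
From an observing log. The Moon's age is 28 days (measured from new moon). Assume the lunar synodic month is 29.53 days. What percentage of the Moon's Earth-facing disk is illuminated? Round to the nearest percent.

Elongation θ = 360° × 28/29.53 ≈ 341.3°.
Illuminated fraction = (1 − cos 341.3°)/2 = (1 − 0.947)/2 ≈ 0.026, so 3%.

3%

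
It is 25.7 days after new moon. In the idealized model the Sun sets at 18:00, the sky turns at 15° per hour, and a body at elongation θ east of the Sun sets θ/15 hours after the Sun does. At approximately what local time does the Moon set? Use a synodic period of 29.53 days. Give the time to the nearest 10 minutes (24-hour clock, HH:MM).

Phase angle: θ = 360°·(25.7 d)/(29.53 d) = 313.3°.
The Moon trails the Sun by θ/15 = 313.3/15 ≈ 20.89 hours.
18:00 + 20.887 h ≈ 14:53 → 14:50 to the nearest ten minutes.

14:50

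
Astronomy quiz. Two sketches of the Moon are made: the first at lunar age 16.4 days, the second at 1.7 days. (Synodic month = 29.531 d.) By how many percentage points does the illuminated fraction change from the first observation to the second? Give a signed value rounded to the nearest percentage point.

θ₁ = 360° × 16.4/29.531 = 199.9°, f₁ = (1 − cos θ₁)/2 = 0.970.
θ₂ = 360° × 1.7/29.531 = 20.7°, f₂ = (1 − cos θ₂)/2 = 0.032.
Change = f₂ − f₁ = -0.938 → -94 percentage points.

-94 percentage points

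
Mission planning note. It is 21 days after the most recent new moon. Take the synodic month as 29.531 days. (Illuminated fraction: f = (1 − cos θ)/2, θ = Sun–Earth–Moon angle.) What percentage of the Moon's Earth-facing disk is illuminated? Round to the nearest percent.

Phase angle: θ = 360°·(21 d)/(29.531 d) = 256.0°.
With cos θ = (-0.242), the lit fraction is (1 − (-0.242))/2 ≈ 0.621, so 62%.

62%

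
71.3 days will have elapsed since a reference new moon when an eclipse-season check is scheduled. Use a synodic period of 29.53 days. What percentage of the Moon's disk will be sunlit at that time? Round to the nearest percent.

93%

71.3 d spans 2 complete synodic months (2 × 29.53 = 59.06 d) plus 12.24 d.
Phase angle: θ = 360°·(12.24 d)/(29.53 d) = 149.2°.
Illuminated fraction = (1 − cos 149.2°)/2 = (1 − (-0.859))/2 ≈ 0.930, so 93%.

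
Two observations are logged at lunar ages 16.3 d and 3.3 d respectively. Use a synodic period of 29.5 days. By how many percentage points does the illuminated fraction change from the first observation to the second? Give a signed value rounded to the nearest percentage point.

-85 pp

θ₁ = 360° × 16.3/29.5 = 198.9°, f₁ = (1 − cos θ₁)/2 = 0.973.
θ₂ = 360° × 3.3/29.5 = 40.3°, f₂ = (1 − cos θ₂)/2 = 0.119.
Change = f₂ − f₁ = -0.854 → -85 percentage points.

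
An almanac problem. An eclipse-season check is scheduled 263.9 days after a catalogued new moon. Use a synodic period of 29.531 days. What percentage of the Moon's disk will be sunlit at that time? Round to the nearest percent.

263.9/29.531 = 8.936 lunations, so 8 complete cycles and 27.65 d into the next.
The Moon has covered 27.65/29.531 of its cycle, so θ ≈ 360° × 27.65/29.531 = 337.1°.
Illuminated fraction = (1 − cos 337.1°)/2 = (1 − 0.921)/2 ≈ 0.039, so 4%.

4%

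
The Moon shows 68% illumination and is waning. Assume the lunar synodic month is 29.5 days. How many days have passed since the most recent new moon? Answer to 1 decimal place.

cos θ = 1 − 2f = -0.360, giving a principal value of 111.1°.
Since the Moon is past full (waning), take the reflex angle: θ = 360° − 111.1° = 248.9°.
At 360°/29.5 d per day, 248.9° corresponds to 20.40 days.

20.4 days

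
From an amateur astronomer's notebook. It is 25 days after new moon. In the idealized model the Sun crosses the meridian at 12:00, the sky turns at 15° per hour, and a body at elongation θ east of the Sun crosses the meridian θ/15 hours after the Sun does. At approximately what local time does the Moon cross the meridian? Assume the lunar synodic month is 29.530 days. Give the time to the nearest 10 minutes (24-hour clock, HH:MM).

The Moon has covered 25/29.530 of its cycle, so θ ≈ 360° × 25/29.530 = 304.8°.
At 15° of sky rotation per hour, 304.8° corresponds to a 20.32 h lag.
12:00 + 20.318 h ≈ 08:19 → 08:20 to the nearest ten minutes.

08:20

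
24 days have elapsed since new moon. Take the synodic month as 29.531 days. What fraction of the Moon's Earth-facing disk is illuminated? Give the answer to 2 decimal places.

Elongation θ = 360° × 24/29.531 ≈ 292.6°.
With cos θ = 0.384, the lit fraction is (1 − 0.384)/2 ≈ 0.308.

0.31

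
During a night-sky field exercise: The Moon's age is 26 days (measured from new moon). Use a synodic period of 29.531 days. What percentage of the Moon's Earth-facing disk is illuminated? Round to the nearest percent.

The Moon has covered 26/29.531 of its cycle, so θ ≈ 360° × 26/29.531 = 317.0°.
With cos θ = 0.731, the lit fraction is (1 − 0.731)/2 ≈ 0.135, so 13%.

13%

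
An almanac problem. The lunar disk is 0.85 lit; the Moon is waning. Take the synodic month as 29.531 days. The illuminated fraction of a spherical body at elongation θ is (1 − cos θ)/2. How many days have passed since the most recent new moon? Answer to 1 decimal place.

From f = (1 − cos θ)/2: cos θ = 1 − 2×0.85 = -0.700; arccos → 134.4°.
A waning Moon lies in 180°–360°, so θ = 360° − 134.4° = 225.6°.
Age = 29.531 × 225.6°/360° ≈ 18.50 days.

18.5 days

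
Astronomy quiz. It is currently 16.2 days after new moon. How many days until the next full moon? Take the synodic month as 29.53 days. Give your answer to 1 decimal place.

28.1 days

Full moon occurs at elongation 180°, i.e. at age 29.53 × 180/360 = 14.765 d.
This lunation's full moon (14.765 d) has passed, so add one period: 44.295 − 16.2 = 28.095 days.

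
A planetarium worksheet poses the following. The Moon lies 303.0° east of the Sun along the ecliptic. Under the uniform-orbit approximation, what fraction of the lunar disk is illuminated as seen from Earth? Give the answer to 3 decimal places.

0.228

Half-versine of 303.0°: (1 − 0.545)/2 = 0.228.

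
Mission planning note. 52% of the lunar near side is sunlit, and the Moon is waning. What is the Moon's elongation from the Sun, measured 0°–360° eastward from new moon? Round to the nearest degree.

268°

Invert f = (1 − cos θ)/2 to get cos θ = 1 − 2(0.52) = -0.040, hence θ₀ = arccos -0.040 = 92.3°.
Waning ⇒ past full, so θ = 360° − 92.3° = 267.7°.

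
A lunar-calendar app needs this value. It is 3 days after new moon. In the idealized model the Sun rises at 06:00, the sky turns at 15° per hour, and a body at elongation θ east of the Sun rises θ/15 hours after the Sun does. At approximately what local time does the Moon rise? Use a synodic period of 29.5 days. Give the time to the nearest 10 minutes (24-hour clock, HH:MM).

Phase angle: θ = 360°·(3 d)/(29.5 d) = 36.6°.
The Moon trails the Sun by θ/15 = 36.6/15 ≈ 2.44 hours.
06:00 + 2.441 h ≈ 08:26 → 08:30 to the nearest ten minutes.

08:30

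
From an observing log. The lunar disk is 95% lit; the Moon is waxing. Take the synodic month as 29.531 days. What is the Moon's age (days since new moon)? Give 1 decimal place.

12.6 days

cos θ = 1 − 2f = -0.900, giving a principal value of 154.2°.
Waxing ⇒ before full, so θ = 154.2°.
Age = 29.531 × 154.2°/360° ≈ 12.65 days.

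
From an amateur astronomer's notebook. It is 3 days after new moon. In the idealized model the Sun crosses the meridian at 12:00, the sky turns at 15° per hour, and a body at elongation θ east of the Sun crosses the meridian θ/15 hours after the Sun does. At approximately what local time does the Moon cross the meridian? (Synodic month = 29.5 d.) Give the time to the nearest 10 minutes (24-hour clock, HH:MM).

14:30

The Moon has covered 3/29.5 of its cycle, so θ ≈ 360° × 3/29.5 = 36.6°.
Delay after the Sun = 36.6° / (15°/h) ≈ 2.44 h.
12:00 + 2.441 h ≈ 14:26 → 14:30 to the nearest ten minutes.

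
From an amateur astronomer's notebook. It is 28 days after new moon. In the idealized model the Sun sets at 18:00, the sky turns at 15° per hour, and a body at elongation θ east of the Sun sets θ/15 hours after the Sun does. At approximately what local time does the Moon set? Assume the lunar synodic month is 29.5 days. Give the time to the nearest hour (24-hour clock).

17:00

The Moon has covered 28/29.5 of its cycle, so θ ≈ 360° × 28/29.5 = 341.7°.
The Moon trails the Sun by θ/15 = 341.7/15 ≈ 22.78 hours.
18:00 + 22.78 h ≈ 16:47 → 17:00 to the nearest hour.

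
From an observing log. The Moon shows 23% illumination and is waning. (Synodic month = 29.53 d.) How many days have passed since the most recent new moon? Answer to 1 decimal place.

24.8 days

Invert f = (1 − cos θ)/2 to get cos θ = 1 − 2(0.23) = 0.540, hence θ₀ = arccos 0.540 = 57.3°.
Since the Moon is past full (waning), take the reflex angle: θ = 360° − 57.3° = 302.7°.
That fraction of the synodic month is 302.7/360 × 29.53 d ≈ 24.83 d.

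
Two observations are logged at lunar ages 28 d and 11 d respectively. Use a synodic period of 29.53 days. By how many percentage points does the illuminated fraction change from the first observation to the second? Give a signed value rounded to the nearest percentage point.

First observation: θ = 360°·28/29.53 = 341.3°, so f = 0.026.
Second observation: θ = 134.1°, f = 0.848.
Δf = 0.848 − 0.026 = +0.822, i.e. +82 pp.

+82 pp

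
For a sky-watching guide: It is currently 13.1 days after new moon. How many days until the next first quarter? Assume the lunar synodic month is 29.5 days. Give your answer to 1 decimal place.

First quarter is 0.25 of the way through the cycle: age 0.25 × 29.5 = 7.375 d.
Already past this cycle's first quarter; the next is at 7.375 + 29.5 = 36.875 d, so 36.875 − 13.1 = 23.775 days.

23.8 days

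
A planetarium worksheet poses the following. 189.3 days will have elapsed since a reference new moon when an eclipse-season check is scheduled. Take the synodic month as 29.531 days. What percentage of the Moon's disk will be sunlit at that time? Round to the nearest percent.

189.3/29.531 = 6.410 lunations, so 6 complete cycles and 12.11 d into the next.
The Moon has covered 12.11/29.531 of its cycle, so θ ≈ 360° × 12.11/29.531 = 147.7°.
With cos θ = (-0.845), the lit fraction is (1 − (-0.845))/2 ≈ 0.923, so 92%.

92%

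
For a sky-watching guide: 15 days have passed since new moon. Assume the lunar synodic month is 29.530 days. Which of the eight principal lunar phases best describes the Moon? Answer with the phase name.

full moon

At 15/29.530 of the cycle, θ ≈ 183° — the full moon range.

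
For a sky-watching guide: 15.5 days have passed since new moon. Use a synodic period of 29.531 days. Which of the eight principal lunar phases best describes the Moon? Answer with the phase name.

θ ≈ 360° × 15.5/29.531 = 189°, which falls in the full moon sector.

full moon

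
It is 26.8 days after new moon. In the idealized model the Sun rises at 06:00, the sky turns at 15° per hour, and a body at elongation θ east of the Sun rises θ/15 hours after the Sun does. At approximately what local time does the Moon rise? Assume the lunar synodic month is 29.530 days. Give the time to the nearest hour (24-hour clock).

Elongation θ = 360° × 26.8/29.530 ≈ 326.7°.
At 15° of sky rotation per hour, 326.7° corresponds to a 21.78 h lag.
06:00 + 21.78 h ≈ 03:47 → 04:00 to the nearest hour.

04:00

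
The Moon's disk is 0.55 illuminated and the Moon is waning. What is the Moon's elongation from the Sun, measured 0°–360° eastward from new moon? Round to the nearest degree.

Invert f = (1 − cos θ)/2 to get cos θ = 1 − 2(0.55) = -0.100, hence θ₀ = arccos -0.100 = 95.7°.
Waning ⇒ past full, so θ = 360° − 95.7° = 264.3°.

264°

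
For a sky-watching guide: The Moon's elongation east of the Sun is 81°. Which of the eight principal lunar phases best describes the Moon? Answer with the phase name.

first quarter

The first quarter sector spans roughly 68°–112°; 81° falls inside it.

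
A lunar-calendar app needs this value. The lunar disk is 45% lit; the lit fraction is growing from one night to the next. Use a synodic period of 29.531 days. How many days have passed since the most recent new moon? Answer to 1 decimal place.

From f = (1 − cos θ)/2: cos θ = 1 − 2×0.45 = 0.100; arccos → 84.3°.
The Moon is waxing (0°–180°), so θ = 84.3° directly.
Age = 29.531 × 84.3°/360° ≈ 6.91 days.

6.9 days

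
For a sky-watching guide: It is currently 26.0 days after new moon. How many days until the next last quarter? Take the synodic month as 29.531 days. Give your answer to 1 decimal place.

25.7 days

Last quarter occurs at elongation 270°, i.e. at age 29.531 × 270/360 = 22.148 d.
This lunation's last quarter (22.148 d) has passed, so add one period: 51.679 − 26.0 = 25.679 days.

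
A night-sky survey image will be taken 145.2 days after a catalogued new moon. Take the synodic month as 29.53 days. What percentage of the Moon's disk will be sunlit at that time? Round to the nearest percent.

145.2/29.53 = 4.917 lunations, so 4 complete cycles and 27.08 d into the next.
Elongation θ = 360° × 27.08/29.53 ≈ 330.1°.
cos 330.1° = 0.867, so f = (1 − 0.867)/2 = 0.066, so 7%.

7%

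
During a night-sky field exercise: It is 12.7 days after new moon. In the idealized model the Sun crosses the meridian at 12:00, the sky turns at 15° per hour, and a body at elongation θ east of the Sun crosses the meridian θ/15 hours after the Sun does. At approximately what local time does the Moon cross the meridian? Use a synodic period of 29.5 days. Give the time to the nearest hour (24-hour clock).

The Moon has covered 12.7/29.5 of its cycle, so θ ≈ 360° × 12.7/29.5 = 155.0°.
The Moon trails the Sun by θ/15 = 155.0/15 ≈ 10.33 hours.
12:00 + 10.33 h ≈ 22:20 → 22:00 to the nearest hour.

22:00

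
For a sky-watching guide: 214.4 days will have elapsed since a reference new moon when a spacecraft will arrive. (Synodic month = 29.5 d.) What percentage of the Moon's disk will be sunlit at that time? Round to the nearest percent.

56%

Reduce mod P: 214.4 − 7×29.5 = 7.90 d into the current lunation.
Elongation θ = 360° × 7.90/29.5 ≈ 96.4°.
With cos θ = (-0.112), the lit fraction is (1 − (-0.112))/2 ≈ 0.556, so 56%.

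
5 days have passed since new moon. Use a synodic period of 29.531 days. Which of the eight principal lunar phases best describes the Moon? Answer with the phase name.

waxing crescent

θ ≈ 360° × 5/29.531 = 61°, which falls in the waxing crescent sector.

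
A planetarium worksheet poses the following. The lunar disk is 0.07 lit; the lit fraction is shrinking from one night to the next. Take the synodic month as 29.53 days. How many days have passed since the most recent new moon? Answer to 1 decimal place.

27.0 days

cos θ = 1 − 2f = 0.860, giving a principal value of 30.7°.
Since the Moon is past full (waning), take the reflex angle: θ = 360° − 30.7° = 329.3°.
Age = 29.53 × 329.3°/360° ≈ 27.01 days.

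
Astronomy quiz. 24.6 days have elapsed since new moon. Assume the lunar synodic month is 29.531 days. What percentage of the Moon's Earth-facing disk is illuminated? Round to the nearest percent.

25%

Phase angle: θ = 360°·(24.6 d)/(29.531 d) = 299.9°.
cos 299.9° = 0.498, so f = (1 − 0.498)/2 = 0.251, so 25%.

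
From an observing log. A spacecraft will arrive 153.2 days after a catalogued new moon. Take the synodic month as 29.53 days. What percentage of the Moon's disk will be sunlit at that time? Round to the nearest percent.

31%

153.2/29.53 = 5.188 lunations, so 5 complete cycles and 5.55 d into the next.
Elongation θ = 360° × 5.55/29.53 ≈ 67.7°.
Illuminated fraction = (1 − cos 67.7°)/2 = (1 − 0.380)/2 ≈ 0.310, so 31%.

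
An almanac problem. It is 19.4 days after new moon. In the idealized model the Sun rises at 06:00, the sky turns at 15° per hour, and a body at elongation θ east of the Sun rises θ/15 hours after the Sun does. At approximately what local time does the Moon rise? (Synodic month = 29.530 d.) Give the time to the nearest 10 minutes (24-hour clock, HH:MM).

Elongation θ = 360° × 19.4/29.530 ≈ 236.5°.
At 15° of sky rotation per hour, 236.5° corresponds to a 15.77 h lag.
06:00 + 15.767 h ≈ 21:46 → 21:50 to the nearest ten minutes.

21:50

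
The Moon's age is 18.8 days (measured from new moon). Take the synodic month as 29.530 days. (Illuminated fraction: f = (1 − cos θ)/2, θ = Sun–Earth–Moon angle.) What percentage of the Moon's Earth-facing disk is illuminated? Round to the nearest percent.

Elongation θ = 360° × 18.8/29.530 ≈ 229.2°.
cos 229.2° = (-0.654), so f = (1 − (-0.654))/2 = 0.827, so 83%.

83%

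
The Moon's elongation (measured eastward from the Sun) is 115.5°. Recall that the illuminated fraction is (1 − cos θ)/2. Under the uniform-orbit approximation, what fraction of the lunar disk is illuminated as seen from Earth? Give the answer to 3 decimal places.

0.715

cos 115.5° = (-0.431), so f = (1 − (-0.431))/2 = 0.715.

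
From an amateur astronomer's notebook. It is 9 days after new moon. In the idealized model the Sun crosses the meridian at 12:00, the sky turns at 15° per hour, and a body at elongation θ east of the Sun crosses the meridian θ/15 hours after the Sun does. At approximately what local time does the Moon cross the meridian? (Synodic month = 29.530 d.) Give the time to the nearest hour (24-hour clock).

The Moon has covered 9/29.530 of its cycle, so θ ≈ 360° × 9/29.530 = 109.7°.
Delay after the Sun = 109.7° / (15°/h) ≈ 7.31 h.
12:00 + 7.31 h ≈ 19:19 → 19:00 to the nearest hour.

19:00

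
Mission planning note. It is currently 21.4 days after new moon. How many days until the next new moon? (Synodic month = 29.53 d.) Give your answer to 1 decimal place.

8.1 days

The next new moon completes the synodic month: 29.53 − 21.4 = 8.130 days.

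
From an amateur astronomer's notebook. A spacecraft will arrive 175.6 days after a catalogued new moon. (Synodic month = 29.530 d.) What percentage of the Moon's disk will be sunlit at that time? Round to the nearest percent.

3%

Reduce mod P: 175.6 − 5×29.530 = 27.95 d into the current lunation.
Elongation θ = 360° × 27.95/29.530 ≈ 340.7°.
With cos θ = 0.944, the lit fraction is (1 − 0.944)/2 ≈ 0.028, so 3%.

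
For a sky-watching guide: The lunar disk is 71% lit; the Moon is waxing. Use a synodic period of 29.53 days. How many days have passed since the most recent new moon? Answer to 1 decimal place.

cos θ = 1 − 2f = -0.420, giving a principal value of 114.8°.
Waxing ⇒ before full, so θ = 114.8°.
Age = 29.53 × 114.8°/360° ≈ 9.42 days.

9.4 days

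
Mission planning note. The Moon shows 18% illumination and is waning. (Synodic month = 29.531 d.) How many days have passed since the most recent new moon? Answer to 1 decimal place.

cos θ = 1 − 2f = 0.640, giving a principal value of 50.2°.
Since the Moon is past full (waning), take the reflex angle: θ = 360° − 50.2° = 309.8°.
At 360°/29.531 d per day, 309.8° corresponds to 25.41 days.

25.4 days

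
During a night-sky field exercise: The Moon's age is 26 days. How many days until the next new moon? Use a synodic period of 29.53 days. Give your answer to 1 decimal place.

3.5 days

One full lunation from the last new moon is 29.53 d; remaining = 29.53 − 26 = 3.530 d.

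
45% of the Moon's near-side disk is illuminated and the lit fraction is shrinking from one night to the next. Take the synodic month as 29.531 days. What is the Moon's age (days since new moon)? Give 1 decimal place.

22.6 days

Invert f = (1 − cos θ)/2 to get cos θ = 1 − 2(0.45) = 0.100, hence θ₀ = arccos 0.100 = 84.3°.
A waning Moon lies in 180°–360°, so θ = 360° − 84.3° = 275.7°.
At 360°/29.531 d per day, 275.7° corresponds to 22.62 days.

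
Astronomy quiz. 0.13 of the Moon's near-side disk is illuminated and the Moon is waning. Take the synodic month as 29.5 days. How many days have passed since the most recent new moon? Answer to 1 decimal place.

26.0 days

cos θ = 1 − 2f = 0.740, giving a principal value of 42.3°.
Waning ⇒ past full, so θ = 360° − 42.3° = 317.7°.
That fraction of the synodic month is 317.7/360 × 29.5 d ≈ 26.04 d.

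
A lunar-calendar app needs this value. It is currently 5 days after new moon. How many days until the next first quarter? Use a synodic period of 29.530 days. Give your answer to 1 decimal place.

First quarter is 0.25 of the way through the cycle: age 0.25 × 29.530 = 7.383 d.
So 2.383 days remain (7.383 − 5).

2.4 days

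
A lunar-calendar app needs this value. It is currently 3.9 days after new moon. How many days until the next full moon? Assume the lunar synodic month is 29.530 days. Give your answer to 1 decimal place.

10.9 days

Full moon occurs at elongation 180°, i.e. at age 29.530 × 180/360 = 14.765 d.
So 10.865 days remain (14.765 − 3.9).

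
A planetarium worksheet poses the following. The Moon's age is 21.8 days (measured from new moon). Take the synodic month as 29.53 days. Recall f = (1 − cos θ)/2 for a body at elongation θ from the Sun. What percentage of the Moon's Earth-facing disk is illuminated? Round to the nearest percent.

Elongation θ = 360° × 21.8/29.53 ≈ 265.8°.
cos 265.8° = (-0.074), so f = (1 − (-0.074))/2 = 0.537, so 54%.

54%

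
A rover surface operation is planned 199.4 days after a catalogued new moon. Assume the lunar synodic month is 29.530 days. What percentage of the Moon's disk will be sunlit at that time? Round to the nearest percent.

Reduce mod P: 199.4 − 6×29.530 = 22.22 d into the current lunation.
Elongation θ = 360° × 22.22/29.530 ≈ 270.9°.
With cos θ = 0.015, the lit fraction is (1 − 0.015)/2 ≈ 0.492, so 49%.

49%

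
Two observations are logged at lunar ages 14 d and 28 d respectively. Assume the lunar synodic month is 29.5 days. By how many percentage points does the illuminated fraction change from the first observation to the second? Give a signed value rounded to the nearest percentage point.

-97 pp

θ₁ = 360° × 14/29.5 = 170.8°, f₁ = (1 − cos θ₁)/2 = 0.994.
θ₂ = 360° × 28/29.5 = 341.7°, f₂ = (1 − cos θ₂)/2 = 0.025.
Change = f₂ − f₁ = -0.968 → -97 percentage points.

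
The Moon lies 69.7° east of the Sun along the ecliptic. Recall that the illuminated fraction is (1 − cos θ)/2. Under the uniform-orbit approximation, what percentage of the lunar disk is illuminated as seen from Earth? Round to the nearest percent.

Half-versine of 69.7°: (1 − 0.347)/2 = 0.327, i.e. 33%.

33%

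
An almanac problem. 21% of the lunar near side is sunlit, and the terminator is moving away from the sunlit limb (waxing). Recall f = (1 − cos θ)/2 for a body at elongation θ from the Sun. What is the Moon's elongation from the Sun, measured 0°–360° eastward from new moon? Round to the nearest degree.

55°

Invert f = (1 − cos θ)/2 to get cos θ = 1 − 2(0.21) = 0.580, hence θ₀ = arccos 0.580 = 54.5°.
Before full moon the principal value applies: θ = 54.5°.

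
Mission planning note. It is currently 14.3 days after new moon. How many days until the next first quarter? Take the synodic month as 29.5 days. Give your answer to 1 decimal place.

First quarter occurs at elongation 90°, i.e. at age 29.5 × 90/360 = 7.375 d.
This lunation's first quarter (7.375 d) has passed, so add one period: 36.875 − 14.3 = 22.575 days.

22.6 days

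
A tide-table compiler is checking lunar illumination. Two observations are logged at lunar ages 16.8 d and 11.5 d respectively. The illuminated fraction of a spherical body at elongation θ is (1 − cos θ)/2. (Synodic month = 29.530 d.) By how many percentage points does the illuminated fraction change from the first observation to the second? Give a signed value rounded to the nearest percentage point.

-7 pp

θ₁ = 360° × 16.8/29.530 = 204.8°, f₁ = (1 − cos θ₁)/2 = 0.954.
θ₂ = 360° × 11.5/29.530 = 140.2°, f₂ = (1 − cos θ₂)/2 = 0.884.
Change = f₂ − f₁ = -0.070 → -7 percentage points.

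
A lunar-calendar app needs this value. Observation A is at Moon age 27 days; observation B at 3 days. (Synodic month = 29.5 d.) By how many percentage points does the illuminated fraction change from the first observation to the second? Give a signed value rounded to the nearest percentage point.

+3 percentage points

θ₁ = 360° × 27/29.5 = 329.5°, f₁ = (1 − cos θ₁)/2 = 0.069.
θ₂ = 360° × 3/29.5 = 36.6°, f₂ = (1 − cos θ₂)/2 = 0.099.
Change = f₂ − f₁ = +0.029 → +3 percentage points.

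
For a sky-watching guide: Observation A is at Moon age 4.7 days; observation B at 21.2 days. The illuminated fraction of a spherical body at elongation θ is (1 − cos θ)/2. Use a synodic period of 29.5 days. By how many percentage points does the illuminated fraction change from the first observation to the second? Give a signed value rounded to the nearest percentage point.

First observation: θ = 360°·4.7/29.5 = 57.4°, so f = 0.230.
Second observation: θ = 258.7°, f = 0.598.
Δf = 0.598 − 0.230 = +0.368, i.e. +37 pp.

+37 percentage points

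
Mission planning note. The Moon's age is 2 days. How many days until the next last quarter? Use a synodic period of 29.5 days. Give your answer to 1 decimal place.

Last quarter is 0.75 of the way through the cycle: age 0.75 × 29.5 = 22.125 d.
That is 22.125 − 2 = 20.125 days ahead.

20.1 days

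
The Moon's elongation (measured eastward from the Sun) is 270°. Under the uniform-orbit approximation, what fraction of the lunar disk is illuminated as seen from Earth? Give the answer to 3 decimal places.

Half-versine of 270°: (1 − (-0.000))/2 = 0.500.

0.500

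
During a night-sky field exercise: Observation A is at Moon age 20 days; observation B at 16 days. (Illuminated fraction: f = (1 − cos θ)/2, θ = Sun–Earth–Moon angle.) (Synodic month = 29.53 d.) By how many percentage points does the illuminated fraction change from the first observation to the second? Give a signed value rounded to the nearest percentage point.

+26 pp

θ₁ = 360° × 20/29.53 = 243.8°, f₁ = (1 − cos θ₁)/2 = 0.721.
θ₂ = 360° × 16/29.53 = 195.1°, f₂ = (1 − cos θ₂)/2 = 0.983.
Change = f₂ − f₁ = +0.262 → +26 percentage points.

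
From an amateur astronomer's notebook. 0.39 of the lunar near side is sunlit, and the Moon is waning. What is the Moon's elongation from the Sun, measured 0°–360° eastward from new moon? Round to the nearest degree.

283°

cos θ = 1 − 2f = 0.220, giving a principal value of 77.3°.
A waning Moon lies in 180°–360°, so θ = 360° − 77.3° = 282.7°.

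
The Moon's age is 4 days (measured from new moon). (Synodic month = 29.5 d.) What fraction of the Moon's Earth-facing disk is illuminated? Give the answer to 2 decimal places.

Phase angle: θ = 360°·(4 d)/(29.5 d) = 48.8°.
cos 48.8° = 0.659, so f = (1 − 0.659)/2 = 0.171.

0.17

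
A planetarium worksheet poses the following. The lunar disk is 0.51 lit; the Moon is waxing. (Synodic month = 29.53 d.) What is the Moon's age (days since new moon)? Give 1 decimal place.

cos θ = 1 − 2f = -0.020, giving a principal value of 91.1°.
Before full moon the principal value applies: θ = 91.1°.
That fraction of the synodic month is 91.1/360 × 29.53 d ≈ 7.48 d.

7.5 days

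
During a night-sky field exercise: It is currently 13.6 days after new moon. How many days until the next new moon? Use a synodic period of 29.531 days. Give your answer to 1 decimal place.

One full lunation from the last new moon is 29.531 d; remaining = 29.531 − 13.6 = 15.931 d.

15.9 days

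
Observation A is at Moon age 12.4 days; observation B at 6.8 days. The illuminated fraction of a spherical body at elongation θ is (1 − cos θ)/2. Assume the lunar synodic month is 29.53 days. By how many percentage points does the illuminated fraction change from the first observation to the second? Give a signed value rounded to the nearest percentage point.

-50 pp

θ₁ = 360° × 12.4/29.53 = 151.2°, f₁ = (1 − cos θ₁)/2 = 0.938.
θ₂ = 360° × 6.8/29.53 = 82.9°, f₂ = (1 − cos θ₂)/2 = 0.438.
Change = f₂ − f₁ = -0.500 → -50 percentage points.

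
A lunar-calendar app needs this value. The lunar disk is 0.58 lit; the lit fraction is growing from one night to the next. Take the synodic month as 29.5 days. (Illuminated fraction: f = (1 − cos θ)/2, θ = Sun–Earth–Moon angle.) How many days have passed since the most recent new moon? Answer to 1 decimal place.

From f = (1 − cos θ)/2: cos θ = 1 − 2×0.58 = -0.160; arccos → 99.2°.
Before full moon the principal value applies: θ = 99.2°.
Age = 29.5 × 99.2°/360° ≈ 8.13 days.

8.1 days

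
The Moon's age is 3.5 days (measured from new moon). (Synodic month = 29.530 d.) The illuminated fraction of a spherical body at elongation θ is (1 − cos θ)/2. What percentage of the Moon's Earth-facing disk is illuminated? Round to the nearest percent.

The Moon has covered 3.5/29.530 of its cycle, so θ ≈ 360° × 3.5/29.530 = 42.7°.
With cos θ = 0.735, the lit fraction is (1 − 0.735)/2 ≈ 0.132, so 13%.

13%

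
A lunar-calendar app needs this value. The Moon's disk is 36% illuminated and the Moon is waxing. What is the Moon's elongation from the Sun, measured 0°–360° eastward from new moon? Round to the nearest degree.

Invert f = (1 − cos θ)/2 to get cos θ = 1 − 2(0.36) = 0.280, hence θ₀ = arccos 0.280 = 73.7°.
Waxing ⇒ before full, so θ = 73.7°.

74°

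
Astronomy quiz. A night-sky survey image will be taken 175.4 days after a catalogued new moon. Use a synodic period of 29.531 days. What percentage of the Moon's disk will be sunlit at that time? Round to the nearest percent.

175.4 d spans 5 complete synodic months (5 × 29.531 = 147.66 d) plus 27.75 d.
The Moon has covered 27.75/29.531 of its cycle, so θ ≈ 360° × 27.75/29.531 = 338.2°.
Illuminated fraction = (1 − cos 338.2°)/2 = (1 − 0.929)/2 ≈ 0.036, so 4%.

4%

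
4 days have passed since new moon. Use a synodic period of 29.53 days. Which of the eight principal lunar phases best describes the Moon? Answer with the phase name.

At 4/29.53 of the cycle, θ ≈ 49° — the waxing crescent range.

waxing crescent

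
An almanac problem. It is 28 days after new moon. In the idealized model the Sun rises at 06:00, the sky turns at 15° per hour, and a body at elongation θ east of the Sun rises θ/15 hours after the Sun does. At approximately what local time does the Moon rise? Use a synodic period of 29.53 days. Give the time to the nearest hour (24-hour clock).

Phase angle: θ = 360°·(28 d)/(29.53 d) = 341.3°.
At 15° of sky rotation per hour, 341.3° corresponds to a 22.76 h lag.
06:00 + 22.76 h ≈ 04:45 → 05:00 to the nearest hour.

05:00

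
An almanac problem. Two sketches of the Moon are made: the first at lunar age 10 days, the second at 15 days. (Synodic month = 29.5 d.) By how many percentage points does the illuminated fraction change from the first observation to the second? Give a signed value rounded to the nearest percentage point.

θ₁ = 360° × 10/29.5 = 122.0°, f₁ = (1 − cos θ₁)/2 = 0.765.
θ₂ = 360° × 15/29.5 = 183.1°, f₂ = (1 − cos θ₂)/2 = 0.999.
Change = f₂ − f₁ = +0.234 → +23 percentage points.

+23 pp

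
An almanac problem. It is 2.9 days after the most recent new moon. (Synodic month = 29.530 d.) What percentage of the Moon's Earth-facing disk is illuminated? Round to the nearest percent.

Elongation θ = 360° × 2.9/29.530 ≈ 35.4°.
cos 35.4° = 0.816, so f = (1 − 0.816)/2 = 0.092, so 9%.

9%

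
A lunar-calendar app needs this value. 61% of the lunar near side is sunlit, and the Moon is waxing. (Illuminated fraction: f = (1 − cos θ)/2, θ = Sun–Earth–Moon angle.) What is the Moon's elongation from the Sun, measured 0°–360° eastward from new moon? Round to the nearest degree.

Invert f = (1 − cos θ)/2 to get cos θ = 1 − 2(0.61) = -0.220, hence θ₀ = arccos -0.220 = 102.7°.
The Moon is waxing (0°–180°), so θ = 102.7° directly.

103°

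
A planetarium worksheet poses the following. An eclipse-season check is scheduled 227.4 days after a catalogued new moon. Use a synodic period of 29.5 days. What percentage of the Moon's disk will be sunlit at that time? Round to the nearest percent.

63%

Reduce mod P: 227.4 − 7×29.5 = 20.90 d into the current lunation.
The Moon has covered 20.90/29.5 of its cycle, so θ ≈ 360° × 20.90/29.5 = 255.1°.
Illuminated fraction = (1 − cos 255.1°)/2 = (1 − (-0.258))/2 ≈ 0.629, so 63%.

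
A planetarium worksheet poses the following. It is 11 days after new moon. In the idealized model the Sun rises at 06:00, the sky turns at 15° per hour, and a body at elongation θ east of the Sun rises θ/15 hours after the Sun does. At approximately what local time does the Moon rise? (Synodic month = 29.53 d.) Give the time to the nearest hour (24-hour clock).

Elongation θ = 360° × 11/29.53 ≈ 134.1°.
The Moon trails the Sun by θ/15 = 134.1/15 ≈ 8.94 hours.
06:00 + 8.94 h ≈ 14:56 → 15:00 to the nearest hour.

15:00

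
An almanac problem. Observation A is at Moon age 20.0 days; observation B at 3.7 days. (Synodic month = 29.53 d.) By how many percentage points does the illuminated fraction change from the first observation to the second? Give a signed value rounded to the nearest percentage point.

-57 pp

θ₁ = 360° × 20.0/29.53 = 243.8°, f₁ = (1 − cos θ₁)/2 = 0.721.
θ₂ = 360° × 3.7/29.53 = 45.1°, f₂ = (1 − cos θ₂)/2 = 0.147.
Change = f₂ − f₁ = -0.573 → -57 percentage points.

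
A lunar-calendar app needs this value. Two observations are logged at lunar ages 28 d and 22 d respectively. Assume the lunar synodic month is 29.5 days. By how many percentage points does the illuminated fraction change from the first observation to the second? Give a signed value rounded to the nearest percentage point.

θ₁ = 360° × 28/29.5 = 341.7°, f₁ = (1 − cos θ₁)/2 = 0.025.
θ₂ = 360° × 22/29.5 = 268.5°, f₂ = (1 − cos θ₂)/2 = 0.513.
Change = f₂ − f₁ = +0.488 → +49 percentage points.

+49 pp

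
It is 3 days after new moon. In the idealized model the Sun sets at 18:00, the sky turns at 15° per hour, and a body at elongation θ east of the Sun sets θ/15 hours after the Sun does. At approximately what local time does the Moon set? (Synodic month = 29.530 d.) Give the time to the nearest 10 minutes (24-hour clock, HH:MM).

20:30

Phase angle: θ = 360°·(3 d)/(29.530 d) = 36.6°.
At 15° of sky rotation per hour, 36.6° corresponds to a 2.44 h lag.
18:00 + 2.438 h ≈ 20:26 → 20:30 to the nearest ten minutes.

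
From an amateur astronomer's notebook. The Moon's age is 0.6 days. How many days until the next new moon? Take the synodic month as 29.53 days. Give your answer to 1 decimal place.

The next new moon completes the synodic month: 29.53 − 0.6 = 28.930 days.

28.9 days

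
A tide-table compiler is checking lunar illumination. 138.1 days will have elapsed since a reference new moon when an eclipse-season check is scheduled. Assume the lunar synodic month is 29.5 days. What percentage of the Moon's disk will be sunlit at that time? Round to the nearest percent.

138.1/29.5 = 4.681 lunations, so 4 complete cycles and 20.10 d into the next.
The Moon has covered 20.10/29.5 of its cycle, so θ ≈ 360° × 20.10/29.5 = 245.3°.
With cos θ = (-0.418), the lit fraction is (1 − (-0.418))/2 ≈ 0.709, so 71%.

71%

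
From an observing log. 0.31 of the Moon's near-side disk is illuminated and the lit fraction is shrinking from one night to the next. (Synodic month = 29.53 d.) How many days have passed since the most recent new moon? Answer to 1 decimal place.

Invert f = (1 − cos θ)/2 to get cos θ = 1 − 2(0.31) = 0.380, hence θ₀ = arccos 0.380 = 67.7°.
A waning Moon lies in 180°–360°, so θ = 360° − 67.7° = 292.3°.
That fraction of the synodic month is 292.3/360 × 29.53 d ≈ 23.98 d.

24.0 days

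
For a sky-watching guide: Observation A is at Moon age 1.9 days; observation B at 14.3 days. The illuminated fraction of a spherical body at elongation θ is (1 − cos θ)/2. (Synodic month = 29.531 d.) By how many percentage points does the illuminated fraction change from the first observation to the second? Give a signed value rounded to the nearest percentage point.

First observation: θ = 360°·1.9/29.531 = 23.2°, so f = 0.040.
Second observation: θ = 174.3°, f = 0.998.
Δf = 0.998 − 0.040 = +0.957, i.e. +96 pp.

+96 pp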